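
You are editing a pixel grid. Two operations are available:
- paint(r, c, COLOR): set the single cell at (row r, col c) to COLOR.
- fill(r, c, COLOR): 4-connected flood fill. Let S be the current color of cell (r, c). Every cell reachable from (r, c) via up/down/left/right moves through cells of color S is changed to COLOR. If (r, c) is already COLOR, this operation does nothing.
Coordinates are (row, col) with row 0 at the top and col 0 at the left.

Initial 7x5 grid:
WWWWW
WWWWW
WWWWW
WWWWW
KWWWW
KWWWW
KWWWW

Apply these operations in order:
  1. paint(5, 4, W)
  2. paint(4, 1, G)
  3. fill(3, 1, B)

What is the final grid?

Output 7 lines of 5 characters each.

Answer: BBBBB
BBBBB
BBBBB
BBBBB
KGBBB
KBBBB
KBBBB

Derivation:
After op 1 paint(5,4,W):
WWWWW
WWWWW
WWWWW
WWWWW
KWWWW
KWWWW
KWWWW
After op 2 paint(4,1,G):
WWWWW
WWWWW
WWWWW
WWWWW
KGWWW
KWWWW
KWWWW
After op 3 fill(3,1,B) [31 cells changed]:
BBBBB
BBBBB
BBBBB
BBBBB
KGBBB
KBBBB
KBBBB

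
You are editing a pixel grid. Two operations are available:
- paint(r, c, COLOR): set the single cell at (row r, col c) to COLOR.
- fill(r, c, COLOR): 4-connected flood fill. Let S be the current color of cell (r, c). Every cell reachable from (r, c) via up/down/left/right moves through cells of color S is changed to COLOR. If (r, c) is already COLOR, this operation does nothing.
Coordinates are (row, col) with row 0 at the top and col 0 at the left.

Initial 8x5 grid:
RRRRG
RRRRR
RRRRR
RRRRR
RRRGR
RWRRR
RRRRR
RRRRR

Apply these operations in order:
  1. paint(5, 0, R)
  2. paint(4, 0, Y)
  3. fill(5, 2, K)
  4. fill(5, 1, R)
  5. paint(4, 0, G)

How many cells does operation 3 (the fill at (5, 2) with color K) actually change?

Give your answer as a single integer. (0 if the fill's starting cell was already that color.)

After op 1 paint(5,0,R):
RRRRG
RRRRR
RRRRR
RRRRR
RRRGR
RWRRR
RRRRR
RRRRR
After op 2 paint(4,0,Y):
RRRRG
RRRRR
RRRRR
RRRRR
YRRGR
RWRRR
RRRRR
RRRRR
After op 3 fill(5,2,K) [36 cells changed]:
KKKKG
KKKKK
KKKKK
KKKKK
YKKGK
KWKKK
KKKKK
KKKKK

Answer: 36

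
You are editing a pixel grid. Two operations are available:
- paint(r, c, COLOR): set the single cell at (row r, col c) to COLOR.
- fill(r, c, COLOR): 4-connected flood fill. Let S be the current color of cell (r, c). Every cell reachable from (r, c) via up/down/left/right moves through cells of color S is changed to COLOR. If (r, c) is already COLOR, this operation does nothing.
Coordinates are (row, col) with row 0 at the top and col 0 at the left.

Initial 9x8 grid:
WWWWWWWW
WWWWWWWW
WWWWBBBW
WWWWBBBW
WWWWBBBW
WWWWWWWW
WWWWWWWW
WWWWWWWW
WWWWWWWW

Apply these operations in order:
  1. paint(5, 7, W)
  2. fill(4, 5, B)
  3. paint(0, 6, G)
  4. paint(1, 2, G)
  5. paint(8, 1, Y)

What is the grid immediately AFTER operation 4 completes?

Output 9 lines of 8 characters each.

After op 1 paint(5,7,W):
WWWWWWWW
WWWWWWWW
WWWWBBBW
WWWWBBBW
WWWWBBBW
WWWWWWWW
WWWWWWWW
WWWWWWWW
WWWWWWWW
After op 2 fill(4,5,B) [0 cells changed]:
WWWWWWWW
WWWWWWWW
WWWWBBBW
WWWWBBBW
WWWWBBBW
WWWWWWWW
WWWWWWWW
WWWWWWWW
WWWWWWWW
After op 3 paint(0,6,G):
WWWWWWGW
WWWWWWWW
WWWWBBBW
WWWWBBBW
WWWWBBBW
WWWWWWWW
WWWWWWWW
WWWWWWWW
WWWWWWWW
After op 4 paint(1,2,G):
WWWWWWGW
WWGWWWWW
WWWWBBBW
WWWWBBBW
WWWWBBBW
WWWWWWWW
WWWWWWWW
WWWWWWWW
WWWWWWWW

Answer: WWWWWWGW
WWGWWWWW
WWWWBBBW
WWWWBBBW
WWWWBBBW
WWWWWWWW
WWWWWWWW
WWWWWWWW
WWWWWWWW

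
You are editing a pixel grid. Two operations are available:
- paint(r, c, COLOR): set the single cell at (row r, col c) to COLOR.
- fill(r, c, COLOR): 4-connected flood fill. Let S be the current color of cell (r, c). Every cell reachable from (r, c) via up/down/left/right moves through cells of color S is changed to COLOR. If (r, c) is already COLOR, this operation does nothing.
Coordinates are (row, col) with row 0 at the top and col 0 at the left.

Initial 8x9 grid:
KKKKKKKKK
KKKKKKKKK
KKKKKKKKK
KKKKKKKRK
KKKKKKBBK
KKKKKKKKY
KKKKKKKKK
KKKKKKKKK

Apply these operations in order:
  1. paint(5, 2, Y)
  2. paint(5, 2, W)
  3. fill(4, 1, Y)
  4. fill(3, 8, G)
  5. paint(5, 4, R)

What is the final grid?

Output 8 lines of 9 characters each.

Answer: GGGGGGGGG
GGGGGGGGG
GGGGGGGGG
GGGGGGGRG
GGGGGGBBG
GGWGRGGGG
GGGGGGGGG
GGGGGGGGG

Derivation:
After op 1 paint(5,2,Y):
KKKKKKKKK
KKKKKKKKK
KKKKKKKKK
KKKKKKKRK
KKKKKKBBK
KKYKKKKKY
KKKKKKKKK
KKKKKKKKK
After op 2 paint(5,2,W):
KKKKKKKKK
KKKKKKKKK
KKKKKKKKK
KKKKKKKRK
KKKKKKBBK
KKWKKKKKY
KKKKKKKKK
KKKKKKKKK
After op 3 fill(4,1,Y) [67 cells changed]:
YYYYYYYYY
YYYYYYYYY
YYYYYYYYY
YYYYYYYRY
YYYYYYBBY
YYWYYYYYY
YYYYYYYYY
YYYYYYYYY
After op 4 fill(3,8,G) [68 cells changed]:
GGGGGGGGG
GGGGGGGGG
GGGGGGGGG
GGGGGGGRG
GGGGGGBBG
GGWGGGGGG
GGGGGGGGG
GGGGGGGGG
After op 5 paint(5,4,R):
GGGGGGGGG
GGGGGGGGG
GGGGGGGGG
GGGGGGGRG
GGGGGGBBG
GGWGRGGGG
GGGGGGGGG
GGGGGGGGG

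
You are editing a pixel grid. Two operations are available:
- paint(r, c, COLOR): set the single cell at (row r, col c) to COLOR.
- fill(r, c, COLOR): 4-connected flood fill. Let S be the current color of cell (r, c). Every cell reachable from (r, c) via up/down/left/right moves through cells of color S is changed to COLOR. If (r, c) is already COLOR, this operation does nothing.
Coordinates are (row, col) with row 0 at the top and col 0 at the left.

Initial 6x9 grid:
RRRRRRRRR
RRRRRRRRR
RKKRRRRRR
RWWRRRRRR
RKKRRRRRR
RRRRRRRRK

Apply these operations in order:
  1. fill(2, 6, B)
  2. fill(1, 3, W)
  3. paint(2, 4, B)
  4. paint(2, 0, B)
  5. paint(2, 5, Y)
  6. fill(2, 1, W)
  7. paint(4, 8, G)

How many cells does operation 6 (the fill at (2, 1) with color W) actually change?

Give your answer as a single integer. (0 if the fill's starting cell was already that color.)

After op 1 fill(2,6,B) [47 cells changed]:
BBBBBBBBB
BBBBBBBBB
BKKBBBBBB
BWWBBBBBB
BKKBBBBBB
BBBBBBBBK
After op 2 fill(1,3,W) [47 cells changed]:
WWWWWWWWW
WWWWWWWWW
WKKWWWWWW
WWWWWWWWW
WKKWWWWWW
WWWWWWWWK
After op 3 paint(2,4,B):
WWWWWWWWW
WWWWWWWWW
WKKWBWWWW
WWWWWWWWW
WKKWWWWWW
WWWWWWWWK
After op 4 paint(2,0,B):
WWWWWWWWW
WWWWWWWWW
BKKWBWWWW
WWWWWWWWW
WKKWWWWWW
WWWWWWWWK
After op 5 paint(2,5,Y):
WWWWWWWWW
WWWWWWWWW
BKKWBYWWW
WWWWWWWWW
WKKWWWWWW
WWWWWWWWK
After op 6 fill(2,1,W) [2 cells changed]:
WWWWWWWWW
WWWWWWWWW
BWWWBYWWW
WWWWWWWWW
WKKWWWWWW
WWWWWWWWK

Answer: 2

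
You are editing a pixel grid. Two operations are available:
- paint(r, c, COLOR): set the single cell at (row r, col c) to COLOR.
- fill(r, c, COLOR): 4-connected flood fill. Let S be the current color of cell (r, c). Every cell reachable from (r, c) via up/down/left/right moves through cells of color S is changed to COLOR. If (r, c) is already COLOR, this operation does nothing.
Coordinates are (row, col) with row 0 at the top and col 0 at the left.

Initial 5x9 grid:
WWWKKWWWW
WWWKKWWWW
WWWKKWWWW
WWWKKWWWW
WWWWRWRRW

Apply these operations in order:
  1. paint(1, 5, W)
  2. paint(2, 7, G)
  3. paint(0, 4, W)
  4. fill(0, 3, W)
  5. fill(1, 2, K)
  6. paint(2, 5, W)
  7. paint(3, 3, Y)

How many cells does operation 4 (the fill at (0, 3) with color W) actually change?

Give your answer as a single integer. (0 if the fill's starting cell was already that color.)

After op 1 paint(1,5,W):
WWWKKWWWW
WWWKKWWWW
WWWKKWWWW
WWWKKWWWW
WWWWRWRRW
After op 2 paint(2,7,G):
WWWKKWWWW
WWWKKWWWW
WWWKKWWGW
WWWKKWWWW
WWWWRWRRW
After op 3 paint(0,4,W):
WWWKWWWWW
WWWKKWWWW
WWWKKWWGW
WWWKKWWWW
WWWWRWRRW
After op 4 fill(0,3,W) [7 cells changed]:
WWWWWWWWW
WWWWWWWWW
WWWWWWWGW
WWWWWWWWW
WWWWRWRRW

Answer: 7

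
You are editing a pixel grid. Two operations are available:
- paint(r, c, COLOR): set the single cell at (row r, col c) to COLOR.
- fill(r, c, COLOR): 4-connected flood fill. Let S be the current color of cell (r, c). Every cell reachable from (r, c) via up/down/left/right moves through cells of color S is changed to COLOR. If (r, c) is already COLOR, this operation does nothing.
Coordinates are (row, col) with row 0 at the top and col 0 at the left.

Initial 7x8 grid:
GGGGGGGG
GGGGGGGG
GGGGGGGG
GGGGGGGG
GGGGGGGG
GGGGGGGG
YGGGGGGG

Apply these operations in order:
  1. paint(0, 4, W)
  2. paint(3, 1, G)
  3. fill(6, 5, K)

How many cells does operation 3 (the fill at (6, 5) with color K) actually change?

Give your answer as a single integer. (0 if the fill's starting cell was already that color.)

After op 1 paint(0,4,W):
GGGGWGGG
GGGGGGGG
GGGGGGGG
GGGGGGGG
GGGGGGGG
GGGGGGGG
YGGGGGGG
After op 2 paint(3,1,G):
GGGGWGGG
GGGGGGGG
GGGGGGGG
GGGGGGGG
GGGGGGGG
GGGGGGGG
YGGGGGGG
After op 3 fill(6,5,K) [54 cells changed]:
KKKKWKKK
KKKKKKKK
KKKKKKKK
KKKKKKKK
KKKKKKKK
KKKKKKKK
YKKKKKKK

Answer: 54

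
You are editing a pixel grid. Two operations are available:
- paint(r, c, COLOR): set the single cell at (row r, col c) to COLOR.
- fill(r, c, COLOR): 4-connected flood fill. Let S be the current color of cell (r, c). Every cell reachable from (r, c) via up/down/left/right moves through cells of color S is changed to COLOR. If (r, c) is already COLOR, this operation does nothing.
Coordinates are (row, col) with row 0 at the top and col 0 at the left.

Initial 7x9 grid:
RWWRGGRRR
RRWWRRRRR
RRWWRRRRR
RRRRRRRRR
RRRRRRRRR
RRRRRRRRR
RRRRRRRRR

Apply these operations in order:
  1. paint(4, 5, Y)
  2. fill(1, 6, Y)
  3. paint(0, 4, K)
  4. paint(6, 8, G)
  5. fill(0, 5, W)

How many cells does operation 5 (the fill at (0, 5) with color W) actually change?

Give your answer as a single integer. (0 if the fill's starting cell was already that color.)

After op 1 paint(4,5,Y):
RWWRGGRRR
RRWWRRRRR
RRWWRRRRR
RRRRRRRRR
RRRRRYRRR
RRRRRRRRR
RRRRRRRRR
After op 2 fill(1,6,Y) [53 cells changed]:
YWWRGGYYY
YYWWYYYYY
YYWWYYYYY
YYYYYYYYY
YYYYYYYYY
YYYYYYYYY
YYYYYYYYY
After op 3 paint(0,4,K):
YWWRKGYYY
YYWWYYYYY
YYWWYYYYY
YYYYYYYYY
YYYYYYYYY
YYYYYYYYY
YYYYYYYYY
After op 4 paint(6,8,G):
YWWRKGYYY
YYWWYYYYY
YYWWYYYYY
YYYYYYYYY
YYYYYYYYY
YYYYYYYYY
YYYYYYYYG
After op 5 fill(0,5,W) [1 cells changed]:
YWWRKWYYY
YYWWYYYYY
YYWWYYYYY
YYYYYYYYY
YYYYYYYYY
YYYYYYYYY
YYYYYYYYG

Answer: 1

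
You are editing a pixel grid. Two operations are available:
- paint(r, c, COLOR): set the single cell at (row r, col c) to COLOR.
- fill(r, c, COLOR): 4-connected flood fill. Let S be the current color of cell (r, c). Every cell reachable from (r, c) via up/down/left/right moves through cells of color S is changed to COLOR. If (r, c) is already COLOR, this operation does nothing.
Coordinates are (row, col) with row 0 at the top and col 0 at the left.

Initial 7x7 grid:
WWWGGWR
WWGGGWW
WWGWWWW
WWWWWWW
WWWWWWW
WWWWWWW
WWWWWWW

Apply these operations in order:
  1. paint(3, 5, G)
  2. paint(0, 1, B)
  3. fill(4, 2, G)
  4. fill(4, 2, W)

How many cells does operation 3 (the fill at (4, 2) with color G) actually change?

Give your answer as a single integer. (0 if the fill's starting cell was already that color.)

After op 1 paint(3,5,G):
WWWGGWR
WWGGGWW
WWGWWWW
WWWWWGW
WWWWWWW
WWWWWWW
WWWWWWW
After op 2 paint(0,1,B):
WBWGGWR
WWGGGWW
WWGWWWW
WWWWWGW
WWWWWWW
WWWWWWW
WWWWWWW
After op 3 fill(4,2,G) [39 cells changed]:
GBWGGGR
GGGGGGG
GGGGGGG
GGGGGGG
GGGGGGG
GGGGGGG
GGGGGGG

Answer: 39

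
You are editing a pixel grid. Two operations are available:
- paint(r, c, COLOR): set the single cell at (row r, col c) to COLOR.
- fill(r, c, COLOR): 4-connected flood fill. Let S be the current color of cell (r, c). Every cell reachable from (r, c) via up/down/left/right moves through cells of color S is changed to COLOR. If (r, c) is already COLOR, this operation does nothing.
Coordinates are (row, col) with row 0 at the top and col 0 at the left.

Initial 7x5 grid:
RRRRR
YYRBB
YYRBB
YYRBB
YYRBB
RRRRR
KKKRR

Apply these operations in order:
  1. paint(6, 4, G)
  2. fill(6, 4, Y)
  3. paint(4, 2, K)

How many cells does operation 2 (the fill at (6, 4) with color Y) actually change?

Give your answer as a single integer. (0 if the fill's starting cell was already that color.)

After op 1 paint(6,4,G):
RRRRR
YYRBB
YYRBB
YYRBB
YYRBB
RRRRR
KKKRG
After op 2 fill(6,4,Y) [1 cells changed]:
RRRRR
YYRBB
YYRBB
YYRBB
YYRBB
RRRRR
KKKRY

Answer: 1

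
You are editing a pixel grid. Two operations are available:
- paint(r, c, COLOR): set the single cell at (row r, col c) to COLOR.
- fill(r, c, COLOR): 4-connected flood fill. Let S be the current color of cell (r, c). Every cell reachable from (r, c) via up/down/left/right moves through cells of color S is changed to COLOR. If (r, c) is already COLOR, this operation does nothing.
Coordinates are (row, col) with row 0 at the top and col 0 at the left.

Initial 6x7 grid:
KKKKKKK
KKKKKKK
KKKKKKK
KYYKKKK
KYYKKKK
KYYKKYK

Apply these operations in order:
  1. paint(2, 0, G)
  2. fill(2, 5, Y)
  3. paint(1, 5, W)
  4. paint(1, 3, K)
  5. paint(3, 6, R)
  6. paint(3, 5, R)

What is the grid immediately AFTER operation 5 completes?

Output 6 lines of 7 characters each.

Answer: YYYYYYY
YYYKYWY
GYYYYYY
KYYYYYR
KYYYYYY
KYYYYYY

Derivation:
After op 1 paint(2,0,G):
KKKKKKK
KKKKKKK
GKKKKKK
KYYKKKK
KYYKKKK
KYYKKYK
After op 2 fill(2,5,Y) [31 cells changed]:
YYYYYYY
YYYYYYY
GYYYYYY
KYYYYYY
KYYYYYY
KYYYYYY
After op 3 paint(1,5,W):
YYYYYYY
YYYYYWY
GYYYYYY
KYYYYYY
KYYYYYY
KYYYYYY
After op 4 paint(1,3,K):
YYYYYYY
YYYKYWY
GYYYYYY
KYYYYYY
KYYYYYY
KYYYYYY
After op 5 paint(3,6,R):
YYYYYYY
YYYKYWY
GYYYYYY
KYYYYYR
KYYYYYY
KYYYYYY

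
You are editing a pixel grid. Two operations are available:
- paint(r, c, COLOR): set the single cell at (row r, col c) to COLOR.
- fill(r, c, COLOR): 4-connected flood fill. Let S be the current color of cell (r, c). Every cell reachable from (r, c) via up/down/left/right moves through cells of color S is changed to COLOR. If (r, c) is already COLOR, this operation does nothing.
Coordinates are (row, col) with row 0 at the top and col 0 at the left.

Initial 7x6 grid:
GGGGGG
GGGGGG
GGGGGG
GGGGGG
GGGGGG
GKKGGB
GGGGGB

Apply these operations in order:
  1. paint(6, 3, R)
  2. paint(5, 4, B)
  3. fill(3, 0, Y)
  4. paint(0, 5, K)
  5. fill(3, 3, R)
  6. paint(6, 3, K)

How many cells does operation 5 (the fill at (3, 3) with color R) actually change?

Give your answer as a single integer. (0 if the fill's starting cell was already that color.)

After op 1 paint(6,3,R):
GGGGGG
GGGGGG
GGGGGG
GGGGGG
GGGGGG
GKKGGB
GGGRGB
After op 2 paint(5,4,B):
GGGGGG
GGGGGG
GGGGGG
GGGGGG
GGGGGG
GKKGBB
GGGRGB
After op 3 fill(3,0,Y) [35 cells changed]:
YYYYYY
YYYYYY
YYYYYY
YYYYYY
YYYYYY
YKKYBB
YYYRGB
After op 4 paint(0,5,K):
YYYYYK
YYYYYY
YYYYYY
YYYYYY
YYYYYY
YKKYBB
YYYRGB
After op 5 fill(3,3,R) [34 cells changed]:
RRRRRK
RRRRRR
RRRRRR
RRRRRR
RRRRRR
RKKRBB
RRRRGB

Answer: 34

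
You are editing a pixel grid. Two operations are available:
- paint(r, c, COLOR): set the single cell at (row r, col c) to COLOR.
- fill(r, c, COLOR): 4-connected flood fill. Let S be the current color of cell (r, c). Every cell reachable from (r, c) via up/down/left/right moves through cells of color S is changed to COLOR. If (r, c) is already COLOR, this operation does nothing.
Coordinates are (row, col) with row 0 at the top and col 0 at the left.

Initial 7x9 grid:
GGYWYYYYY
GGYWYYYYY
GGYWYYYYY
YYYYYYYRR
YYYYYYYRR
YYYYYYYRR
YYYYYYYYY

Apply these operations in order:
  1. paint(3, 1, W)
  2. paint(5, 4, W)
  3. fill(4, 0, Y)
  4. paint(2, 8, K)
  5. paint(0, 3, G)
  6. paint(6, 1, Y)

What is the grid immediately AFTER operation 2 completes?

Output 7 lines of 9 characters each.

After op 1 paint(3,1,W):
GGYWYYYYY
GGYWYYYYY
GGYWYYYYY
YWYYYYYRR
YYYYYYYRR
YYYYYYYRR
YYYYYYYYY
After op 2 paint(5,4,W):
GGYWYYYYY
GGYWYYYYY
GGYWYYYYY
YWYYYYYRR
YYYYYYYRR
YYYYWYYRR
YYYYYYYYY

Answer: GGYWYYYYY
GGYWYYYYY
GGYWYYYYY
YWYYYYYRR
YYYYYYYRR
YYYYWYYRR
YYYYYYYYY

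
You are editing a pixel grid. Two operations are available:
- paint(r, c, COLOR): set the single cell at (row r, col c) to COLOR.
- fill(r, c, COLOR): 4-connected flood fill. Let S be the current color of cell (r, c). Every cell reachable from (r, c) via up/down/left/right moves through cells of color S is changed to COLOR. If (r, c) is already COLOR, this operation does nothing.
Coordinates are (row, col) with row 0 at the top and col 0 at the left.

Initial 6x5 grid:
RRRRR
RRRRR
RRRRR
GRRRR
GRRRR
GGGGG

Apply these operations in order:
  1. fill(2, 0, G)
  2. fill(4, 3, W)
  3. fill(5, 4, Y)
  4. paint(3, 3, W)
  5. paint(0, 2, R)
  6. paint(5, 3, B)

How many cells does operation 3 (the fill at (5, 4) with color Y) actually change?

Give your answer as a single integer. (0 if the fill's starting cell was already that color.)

After op 1 fill(2,0,G) [23 cells changed]:
GGGGG
GGGGG
GGGGG
GGGGG
GGGGG
GGGGG
After op 2 fill(4,3,W) [30 cells changed]:
WWWWW
WWWWW
WWWWW
WWWWW
WWWWW
WWWWW
After op 3 fill(5,4,Y) [30 cells changed]:
YYYYY
YYYYY
YYYYY
YYYYY
YYYYY
YYYYY

Answer: 30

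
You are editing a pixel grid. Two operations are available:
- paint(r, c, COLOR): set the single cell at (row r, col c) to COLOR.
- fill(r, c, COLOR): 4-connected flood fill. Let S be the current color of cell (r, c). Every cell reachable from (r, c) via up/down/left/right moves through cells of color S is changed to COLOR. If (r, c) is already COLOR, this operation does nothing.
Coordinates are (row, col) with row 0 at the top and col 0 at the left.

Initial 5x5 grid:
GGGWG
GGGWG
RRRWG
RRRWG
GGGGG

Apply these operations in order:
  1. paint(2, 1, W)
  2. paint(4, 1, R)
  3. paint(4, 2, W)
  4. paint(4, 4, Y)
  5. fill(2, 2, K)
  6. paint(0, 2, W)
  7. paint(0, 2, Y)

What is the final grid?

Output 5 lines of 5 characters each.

Answer: GGYWG
GGGWG
KWKWG
KKKWG
GKWGY

Derivation:
After op 1 paint(2,1,W):
GGGWG
GGGWG
RWRWG
RRRWG
GGGGG
After op 2 paint(4,1,R):
GGGWG
GGGWG
RWRWG
RRRWG
GRGGG
After op 3 paint(4,2,W):
GGGWG
GGGWG
RWRWG
RRRWG
GRWGG
After op 4 paint(4,4,Y):
GGGWG
GGGWG
RWRWG
RRRWG
GRWGY
After op 5 fill(2,2,K) [6 cells changed]:
GGGWG
GGGWG
KWKWG
KKKWG
GKWGY
After op 6 paint(0,2,W):
GGWWG
GGGWG
KWKWG
KKKWG
GKWGY
After op 7 paint(0,2,Y):
GGYWG
GGGWG
KWKWG
KKKWG
GKWGY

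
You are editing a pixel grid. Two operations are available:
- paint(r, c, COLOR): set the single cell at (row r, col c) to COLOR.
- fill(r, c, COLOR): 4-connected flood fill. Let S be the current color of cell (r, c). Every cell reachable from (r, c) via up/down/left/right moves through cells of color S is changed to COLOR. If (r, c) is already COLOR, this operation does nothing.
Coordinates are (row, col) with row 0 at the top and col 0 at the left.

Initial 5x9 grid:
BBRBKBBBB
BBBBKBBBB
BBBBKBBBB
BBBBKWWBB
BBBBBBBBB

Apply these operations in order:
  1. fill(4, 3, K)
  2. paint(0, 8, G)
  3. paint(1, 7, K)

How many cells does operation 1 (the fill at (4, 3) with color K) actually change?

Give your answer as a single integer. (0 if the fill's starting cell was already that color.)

Answer: 38

Derivation:
After op 1 fill(4,3,K) [38 cells changed]:
KKRKKKKKK
KKKKKKKKK
KKKKKKKKK
KKKKKWWKK
KKKKKKKKK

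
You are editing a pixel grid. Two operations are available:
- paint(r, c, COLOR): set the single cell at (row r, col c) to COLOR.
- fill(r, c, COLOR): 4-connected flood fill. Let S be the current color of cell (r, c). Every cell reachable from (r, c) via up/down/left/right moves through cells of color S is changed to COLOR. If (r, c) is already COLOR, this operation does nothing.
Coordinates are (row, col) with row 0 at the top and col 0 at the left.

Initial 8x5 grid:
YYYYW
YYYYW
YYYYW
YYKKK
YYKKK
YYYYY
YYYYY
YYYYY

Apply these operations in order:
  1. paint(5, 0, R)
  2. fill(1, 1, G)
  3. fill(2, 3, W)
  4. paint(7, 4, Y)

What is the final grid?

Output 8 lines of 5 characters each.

After op 1 paint(5,0,R):
YYYYW
YYYYW
YYYYW
YYKKK
YYKKK
RYYYY
YYYYY
YYYYY
After op 2 fill(1,1,G) [30 cells changed]:
GGGGW
GGGGW
GGGGW
GGKKK
GGKKK
RGGGG
GGGGG
GGGGG
After op 3 fill(2,3,W) [30 cells changed]:
WWWWW
WWWWW
WWWWW
WWKKK
WWKKK
RWWWW
WWWWW
WWWWW
After op 4 paint(7,4,Y):
WWWWW
WWWWW
WWWWW
WWKKK
WWKKK
RWWWW
WWWWW
WWWWY

Answer: WWWWW
WWWWW
WWWWW
WWKKK
WWKKK
RWWWW
WWWWW
WWWWY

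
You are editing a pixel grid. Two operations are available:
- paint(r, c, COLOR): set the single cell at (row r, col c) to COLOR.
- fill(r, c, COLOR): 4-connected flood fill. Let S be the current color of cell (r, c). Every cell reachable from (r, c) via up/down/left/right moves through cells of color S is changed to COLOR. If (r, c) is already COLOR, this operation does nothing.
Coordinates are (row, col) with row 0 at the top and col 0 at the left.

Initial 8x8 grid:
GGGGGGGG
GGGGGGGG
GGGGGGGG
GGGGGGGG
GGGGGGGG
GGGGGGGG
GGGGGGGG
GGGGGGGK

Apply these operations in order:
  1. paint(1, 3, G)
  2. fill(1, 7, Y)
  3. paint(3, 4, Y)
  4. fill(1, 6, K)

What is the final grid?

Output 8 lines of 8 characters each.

After op 1 paint(1,3,G):
GGGGGGGG
GGGGGGGG
GGGGGGGG
GGGGGGGG
GGGGGGGG
GGGGGGGG
GGGGGGGG
GGGGGGGK
After op 2 fill(1,7,Y) [63 cells changed]:
YYYYYYYY
YYYYYYYY
YYYYYYYY
YYYYYYYY
YYYYYYYY
YYYYYYYY
YYYYYYYY
YYYYYYYK
After op 3 paint(3,4,Y):
YYYYYYYY
YYYYYYYY
YYYYYYYY
YYYYYYYY
YYYYYYYY
YYYYYYYY
YYYYYYYY
YYYYYYYK
After op 4 fill(1,6,K) [63 cells changed]:
KKKKKKKK
KKKKKKKK
KKKKKKKK
KKKKKKKK
KKKKKKKK
KKKKKKKK
KKKKKKKK
KKKKKKKK

Answer: KKKKKKKK
KKKKKKKK
KKKKKKKK
KKKKKKKK
KKKKKKKK
KKKKKKKK
KKKKKKKK
KKKKKKKK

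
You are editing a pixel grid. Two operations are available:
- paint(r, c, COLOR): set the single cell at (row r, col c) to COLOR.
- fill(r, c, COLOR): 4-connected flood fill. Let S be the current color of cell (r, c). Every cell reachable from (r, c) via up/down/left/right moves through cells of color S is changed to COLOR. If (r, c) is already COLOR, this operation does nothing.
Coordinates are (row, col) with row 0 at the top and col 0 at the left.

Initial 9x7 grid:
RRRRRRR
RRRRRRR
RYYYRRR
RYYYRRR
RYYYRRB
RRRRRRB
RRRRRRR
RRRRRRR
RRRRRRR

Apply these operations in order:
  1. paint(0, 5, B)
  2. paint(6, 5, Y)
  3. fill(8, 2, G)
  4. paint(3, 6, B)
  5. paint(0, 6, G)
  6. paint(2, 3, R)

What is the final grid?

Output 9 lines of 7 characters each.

After op 1 paint(0,5,B):
RRRRRBR
RRRRRRR
RYYYRRR
RYYYRRR
RYYYRRB
RRRRRRB
RRRRRRR
RRRRRRR
RRRRRRR
After op 2 paint(6,5,Y):
RRRRRBR
RRRRRRR
RYYYRRR
RYYYRRR
RYYYRRB
RRRRRRB
RRRRRYR
RRRRRRR
RRRRRRR
After op 3 fill(8,2,G) [50 cells changed]:
GGGGGBG
GGGGGGG
GYYYGGG
GYYYGGG
GYYYGGB
GGGGGGB
GGGGGYG
GGGGGGG
GGGGGGG
After op 4 paint(3,6,B):
GGGGGBG
GGGGGGG
GYYYGGG
GYYYGGB
GYYYGGB
GGGGGGB
GGGGGYG
GGGGGGG
GGGGGGG
After op 5 paint(0,6,G):
GGGGGBG
GGGGGGG
GYYYGGG
GYYYGGB
GYYYGGB
GGGGGGB
GGGGGYG
GGGGGGG
GGGGGGG
After op 6 paint(2,3,R):
GGGGGBG
GGGGGGG
GYYRGGG
GYYYGGB
GYYYGGB
GGGGGGB
GGGGGYG
GGGGGGG
GGGGGGG

Answer: GGGGGBG
GGGGGGG
GYYRGGG
GYYYGGB
GYYYGGB
GGGGGGB
GGGGGYG
GGGGGGG
GGGGGGG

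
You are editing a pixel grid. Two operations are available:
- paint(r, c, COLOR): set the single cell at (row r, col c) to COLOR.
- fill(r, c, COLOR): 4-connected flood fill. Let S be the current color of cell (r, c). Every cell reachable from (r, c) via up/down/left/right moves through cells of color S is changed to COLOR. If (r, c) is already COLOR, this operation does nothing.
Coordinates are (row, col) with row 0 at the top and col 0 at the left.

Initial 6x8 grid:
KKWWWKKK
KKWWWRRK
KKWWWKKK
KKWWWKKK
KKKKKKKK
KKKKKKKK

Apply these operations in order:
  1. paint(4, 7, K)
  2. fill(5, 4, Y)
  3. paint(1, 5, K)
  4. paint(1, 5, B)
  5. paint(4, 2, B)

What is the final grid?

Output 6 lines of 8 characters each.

Answer: YYWWWYYY
YYWWWBRY
YYWWWYYY
YYWWWYYY
YYBYYYYY
YYYYYYYY

Derivation:
After op 1 paint(4,7,K):
KKWWWKKK
KKWWWRRK
KKWWWKKK
KKWWWKKK
KKKKKKKK
KKKKKKKK
After op 2 fill(5,4,Y) [34 cells changed]:
YYWWWYYY
YYWWWRRY
YYWWWYYY
YYWWWYYY
YYYYYYYY
YYYYYYYY
After op 3 paint(1,5,K):
YYWWWYYY
YYWWWKRY
YYWWWYYY
YYWWWYYY
YYYYYYYY
YYYYYYYY
After op 4 paint(1,5,B):
YYWWWYYY
YYWWWBRY
YYWWWYYY
YYWWWYYY
YYYYYYYY
YYYYYYYY
After op 5 paint(4,2,B):
YYWWWYYY
YYWWWBRY
YYWWWYYY
YYWWWYYY
YYBYYYYY
YYYYYYYY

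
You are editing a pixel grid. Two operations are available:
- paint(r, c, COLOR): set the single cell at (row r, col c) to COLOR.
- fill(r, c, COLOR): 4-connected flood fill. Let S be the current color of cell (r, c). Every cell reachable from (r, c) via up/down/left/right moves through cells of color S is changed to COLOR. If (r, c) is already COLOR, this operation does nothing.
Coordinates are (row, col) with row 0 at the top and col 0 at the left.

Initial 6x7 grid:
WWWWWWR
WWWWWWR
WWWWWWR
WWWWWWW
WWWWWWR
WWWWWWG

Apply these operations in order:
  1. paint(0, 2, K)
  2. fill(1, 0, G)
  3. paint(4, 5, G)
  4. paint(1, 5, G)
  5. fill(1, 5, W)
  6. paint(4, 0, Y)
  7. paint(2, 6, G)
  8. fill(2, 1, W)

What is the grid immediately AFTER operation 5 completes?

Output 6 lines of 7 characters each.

After op 1 paint(0,2,K):
WWKWWWR
WWWWWWR
WWWWWWR
WWWWWWW
WWWWWWR
WWWWWWG
After op 2 fill(1,0,G) [36 cells changed]:
GGKGGGR
GGGGGGR
GGGGGGR
GGGGGGG
GGGGGGR
GGGGGGG
After op 3 paint(4,5,G):
GGKGGGR
GGGGGGR
GGGGGGR
GGGGGGG
GGGGGGR
GGGGGGG
After op 4 paint(1,5,G):
GGKGGGR
GGGGGGR
GGGGGGR
GGGGGGG
GGGGGGR
GGGGGGG
After op 5 fill(1,5,W) [37 cells changed]:
WWKWWWR
WWWWWWR
WWWWWWR
WWWWWWW
WWWWWWR
WWWWWWW

Answer: WWKWWWR
WWWWWWR
WWWWWWR
WWWWWWW
WWWWWWR
WWWWWWW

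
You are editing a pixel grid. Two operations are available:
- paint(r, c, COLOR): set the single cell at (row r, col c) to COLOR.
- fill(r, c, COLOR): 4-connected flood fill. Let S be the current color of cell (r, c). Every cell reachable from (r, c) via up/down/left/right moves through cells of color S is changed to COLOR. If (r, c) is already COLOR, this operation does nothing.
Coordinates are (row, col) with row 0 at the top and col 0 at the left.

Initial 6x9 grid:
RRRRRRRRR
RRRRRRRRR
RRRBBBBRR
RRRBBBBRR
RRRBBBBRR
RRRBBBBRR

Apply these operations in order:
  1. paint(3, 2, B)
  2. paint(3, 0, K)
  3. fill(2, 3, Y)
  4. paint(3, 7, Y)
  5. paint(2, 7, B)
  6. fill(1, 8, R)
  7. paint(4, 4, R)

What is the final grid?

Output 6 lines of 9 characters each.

After op 1 paint(3,2,B):
RRRRRRRRR
RRRRRRRRR
RRRBBBBRR
RRBBBBBRR
RRRBBBBRR
RRRBBBBRR
After op 2 paint(3,0,K):
RRRRRRRRR
RRRRRRRRR
RRRBBBBRR
KRBBBBBRR
RRRBBBBRR
RRRBBBBRR
After op 3 fill(2,3,Y) [17 cells changed]:
RRRRRRRRR
RRRRRRRRR
RRRYYYYRR
KRYYYYYRR
RRRYYYYRR
RRRYYYYRR
After op 4 paint(3,7,Y):
RRRRRRRRR
RRRRRRRRR
RRRYYYYRR
KRYYYYYYR
RRRYYYYRR
RRRYYYYRR
After op 5 paint(2,7,B):
RRRRRRRRR
RRRRRRRRR
RRRYYYYBR
KRYYYYYYR
RRRYYYYRR
RRRYYYYRR
After op 6 fill(1,8,R) [0 cells changed]:
RRRRRRRRR
RRRRRRRRR
RRRYYYYBR
KRYYYYYYR
RRRYYYYRR
RRRYYYYRR
After op 7 paint(4,4,R):
RRRRRRRRR
RRRRRRRRR
RRRYYYYBR
KRYYYYYYR
RRRYRYYRR
RRRYYYYRR

Answer: RRRRRRRRR
RRRRRRRRR
RRRYYYYBR
KRYYYYYYR
RRRYRYYRR
RRRYYYYRR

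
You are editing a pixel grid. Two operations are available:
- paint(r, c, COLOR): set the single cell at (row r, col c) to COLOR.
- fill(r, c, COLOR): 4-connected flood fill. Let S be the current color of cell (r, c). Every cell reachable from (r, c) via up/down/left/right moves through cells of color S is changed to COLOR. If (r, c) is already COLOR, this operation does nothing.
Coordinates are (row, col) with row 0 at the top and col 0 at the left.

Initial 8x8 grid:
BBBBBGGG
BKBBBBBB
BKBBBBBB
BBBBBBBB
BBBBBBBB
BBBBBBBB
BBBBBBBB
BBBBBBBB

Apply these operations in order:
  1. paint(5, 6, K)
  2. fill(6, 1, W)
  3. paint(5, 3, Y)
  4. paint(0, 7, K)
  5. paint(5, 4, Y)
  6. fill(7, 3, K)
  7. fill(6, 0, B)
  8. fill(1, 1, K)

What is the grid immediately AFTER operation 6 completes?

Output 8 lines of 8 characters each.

After op 1 paint(5,6,K):
BBBBBGGG
BKBBBBBB
BKBBBBBB
BBBBBBBB
BBBBBBBB
BBBBBBKB
BBBBBBBB
BBBBBBBB
After op 2 fill(6,1,W) [58 cells changed]:
WWWWWGGG
WKWWWWWW
WKWWWWWW
WWWWWWWW
WWWWWWWW
WWWWWWKW
WWWWWWWW
WWWWWWWW
After op 3 paint(5,3,Y):
WWWWWGGG
WKWWWWWW
WKWWWWWW
WWWWWWWW
WWWWWWWW
WWWYWWKW
WWWWWWWW
WWWWWWWW
After op 4 paint(0,7,K):
WWWWWGGK
WKWWWWWW
WKWWWWWW
WWWWWWWW
WWWWWWWW
WWWYWWKW
WWWWWWWW
WWWWWWWW
After op 5 paint(5,4,Y):
WWWWWGGK
WKWWWWWW
WKWWWWWW
WWWWWWWW
WWWWWWWW
WWWYYWKW
WWWWWWWW
WWWWWWWW
After op 6 fill(7,3,K) [56 cells changed]:
KKKKKGGK
KKKKKKKK
KKKKKKKK
KKKKKKKK
KKKKKKKK
KKKYYKKK
KKKKKKKK
KKKKKKKK

Answer: KKKKKGGK
KKKKKKKK
KKKKKKKK
KKKKKKKK
KKKKKKKK
KKKYYKKK
KKKKKKKK
KKKKKKKK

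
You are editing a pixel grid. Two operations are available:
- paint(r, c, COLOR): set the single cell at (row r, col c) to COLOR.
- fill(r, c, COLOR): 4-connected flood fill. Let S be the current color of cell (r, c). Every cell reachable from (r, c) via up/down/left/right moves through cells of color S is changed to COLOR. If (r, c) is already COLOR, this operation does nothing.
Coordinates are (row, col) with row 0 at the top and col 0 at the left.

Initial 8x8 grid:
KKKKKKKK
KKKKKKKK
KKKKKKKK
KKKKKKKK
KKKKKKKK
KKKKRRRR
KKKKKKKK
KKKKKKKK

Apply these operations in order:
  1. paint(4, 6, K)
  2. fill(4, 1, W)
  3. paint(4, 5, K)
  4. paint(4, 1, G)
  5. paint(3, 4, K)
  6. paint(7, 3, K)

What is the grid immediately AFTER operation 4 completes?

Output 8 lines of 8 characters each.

After op 1 paint(4,6,K):
KKKKKKKK
KKKKKKKK
KKKKKKKK
KKKKKKKK
KKKKKKKK
KKKKRRRR
KKKKKKKK
KKKKKKKK
After op 2 fill(4,1,W) [60 cells changed]:
WWWWWWWW
WWWWWWWW
WWWWWWWW
WWWWWWWW
WWWWWWWW
WWWWRRRR
WWWWWWWW
WWWWWWWW
After op 3 paint(4,5,K):
WWWWWWWW
WWWWWWWW
WWWWWWWW
WWWWWWWW
WWWWWKWW
WWWWRRRR
WWWWWWWW
WWWWWWWW
After op 4 paint(4,1,G):
WWWWWWWW
WWWWWWWW
WWWWWWWW
WWWWWWWW
WGWWWKWW
WWWWRRRR
WWWWWWWW
WWWWWWWW

Answer: WWWWWWWW
WWWWWWWW
WWWWWWWW
WWWWWWWW
WGWWWKWW
WWWWRRRR
WWWWWWWW
WWWWWWWW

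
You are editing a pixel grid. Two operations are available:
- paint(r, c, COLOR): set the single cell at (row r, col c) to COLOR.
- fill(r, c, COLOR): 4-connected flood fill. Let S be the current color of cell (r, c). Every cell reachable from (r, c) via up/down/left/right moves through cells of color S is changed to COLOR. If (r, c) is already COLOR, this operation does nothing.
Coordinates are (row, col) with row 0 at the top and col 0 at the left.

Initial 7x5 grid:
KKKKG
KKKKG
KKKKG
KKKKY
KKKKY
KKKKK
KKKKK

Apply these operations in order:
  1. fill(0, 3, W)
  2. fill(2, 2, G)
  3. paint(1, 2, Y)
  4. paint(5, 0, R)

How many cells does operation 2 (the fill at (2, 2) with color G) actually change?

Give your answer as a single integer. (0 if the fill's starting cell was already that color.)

Answer: 30

Derivation:
After op 1 fill(0,3,W) [30 cells changed]:
WWWWG
WWWWG
WWWWG
WWWWY
WWWWY
WWWWW
WWWWW
After op 2 fill(2,2,G) [30 cells changed]:
GGGGG
GGGGG
GGGGG
GGGGY
GGGGY
GGGGG
GGGGG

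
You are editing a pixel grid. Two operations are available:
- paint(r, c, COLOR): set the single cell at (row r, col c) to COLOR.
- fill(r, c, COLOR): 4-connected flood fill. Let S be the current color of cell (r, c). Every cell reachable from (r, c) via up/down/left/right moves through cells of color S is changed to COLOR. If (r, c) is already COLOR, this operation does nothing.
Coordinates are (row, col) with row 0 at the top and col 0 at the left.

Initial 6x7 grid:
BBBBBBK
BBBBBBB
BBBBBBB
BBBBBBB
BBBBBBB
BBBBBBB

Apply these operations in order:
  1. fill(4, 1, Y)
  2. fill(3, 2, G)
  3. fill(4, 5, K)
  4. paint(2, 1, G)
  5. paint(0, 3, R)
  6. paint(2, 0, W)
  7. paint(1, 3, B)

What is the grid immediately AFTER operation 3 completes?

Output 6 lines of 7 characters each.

Answer: KKKKKKK
KKKKKKK
KKKKKKK
KKKKKKK
KKKKKKK
KKKKKKK

Derivation:
After op 1 fill(4,1,Y) [41 cells changed]:
YYYYYYK
YYYYYYY
YYYYYYY
YYYYYYY
YYYYYYY
YYYYYYY
After op 2 fill(3,2,G) [41 cells changed]:
GGGGGGK
GGGGGGG
GGGGGGG
GGGGGGG
GGGGGGG
GGGGGGG
After op 3 fill(4,5,K) [41 cells changed]:
KKKKKKK
KKKKKKK
KKKKKKK
KKKKKKK
KKKKKKK
KKKKKKK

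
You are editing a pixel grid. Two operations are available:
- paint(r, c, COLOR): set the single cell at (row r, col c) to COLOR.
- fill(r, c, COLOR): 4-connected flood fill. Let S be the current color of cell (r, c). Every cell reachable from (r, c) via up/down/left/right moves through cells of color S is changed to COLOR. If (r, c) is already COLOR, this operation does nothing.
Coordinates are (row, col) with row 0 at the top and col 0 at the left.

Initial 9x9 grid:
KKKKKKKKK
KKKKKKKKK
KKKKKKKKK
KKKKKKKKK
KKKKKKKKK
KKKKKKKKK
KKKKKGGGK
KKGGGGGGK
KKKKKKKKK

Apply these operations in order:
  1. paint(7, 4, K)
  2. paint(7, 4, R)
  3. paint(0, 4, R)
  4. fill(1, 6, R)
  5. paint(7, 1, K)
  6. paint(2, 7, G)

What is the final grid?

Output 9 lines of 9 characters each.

Answer: RRRRRRRRR
RRRRRRRRR
RRRRRRRGR
RRRRRRRRR
RRRRRRRRR
RRRRRRRRR
RRRRRGGGR
RKGGRGGGR
RRRRRRRRR

Derivation:
After op 1 paint(7,4,K):
KKKKKKKKK
KKKKKKKKK
KKKKKKKKK
KKKKKKKKK
KKKKKKKKK
KKKKKKKKK
KKKKKGGGK
KKGGKGGGK
KKKKKKKKK
After op 2 paint(7,4,R):
KKKKKKKKK
KKKKKKKKK
KKKKKKKKK
KKKKKKKKK
KKKKKKKKK
KKKKKKKKK
KKKKKGGGK
KKGGRGGGK
KKKKKKKKK
After op 3 paint(0,4,R):
KKKKRKKKK
KKKKKKKKK
KKKKKKKKK
KKKKKKKKK
KKKKKKKKK
KKKKKKKKK
KKKKKGGGK
KKGGRGGGK
KKKKKKKKK
After op 4 fill(1,6,R) [71 cells changed]:
RRRRRRRRR
RRRRRRRRR
RRRRRRRRR
RRRRRRRRR
RRRRRRRRR
RRRRRRRRR
RRRRRGGGR
RRGGRGGGR
RRRRRRRRR
After op 5 paint(7,1,K):
RRRRRRRRR
RRRRRRRRR
RRRRRRRRR
RRRRRRRRR
RRRRRRRRR
RRRRRRRRR
RRRRRGGGR
RKGGRGGGR
RRRRRRRRR
After op 6 paint(2,7,G):
RRRRRRRRR
RRRRRRRRR
RRRRRRRGR
RRRRRRRRR
RRRRRRRRR
RRRRRRRRR
RRRRRGGGR
RKGGRGGGR
RRRRRRRRR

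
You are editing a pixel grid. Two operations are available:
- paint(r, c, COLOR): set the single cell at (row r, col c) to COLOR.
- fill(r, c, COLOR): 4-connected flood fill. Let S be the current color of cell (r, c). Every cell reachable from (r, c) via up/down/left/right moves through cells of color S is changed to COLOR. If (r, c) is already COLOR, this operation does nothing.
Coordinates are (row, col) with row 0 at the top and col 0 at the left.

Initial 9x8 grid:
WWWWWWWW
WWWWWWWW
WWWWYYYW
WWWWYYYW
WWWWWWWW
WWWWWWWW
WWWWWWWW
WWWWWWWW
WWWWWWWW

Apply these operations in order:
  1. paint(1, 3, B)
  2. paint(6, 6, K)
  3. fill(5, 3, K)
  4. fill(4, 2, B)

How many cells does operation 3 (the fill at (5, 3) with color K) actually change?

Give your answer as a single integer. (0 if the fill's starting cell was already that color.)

After op 1 paint(1,3,B):
WWWWWWWW
WWWBWWWW
WWWWYYYW
WWWWYYYW
WWWWWWWW
WWWWWWWW
WWWWWWWW
WWWWWWWW
WWWWWWWW
After op 2 paint(6,6,K):
WWWWWWWW
WWWBWWWW
WWWWYYYW
WWWWYYYW
WWWWWWWW
WWWWWWWW
WWWWWWKW
WWWWWWWW
WWWWWWWW
After op 3 fill(5,3,K) [64 cells changed]:
KKKKKKKK
KKKBKKKK
KKKKYYYK
KKKKYYYK
KKKKKKKK
KKKKKKKK
KKKKKKKK
KKKKKKKK
KKKKKKKK

Answer: 64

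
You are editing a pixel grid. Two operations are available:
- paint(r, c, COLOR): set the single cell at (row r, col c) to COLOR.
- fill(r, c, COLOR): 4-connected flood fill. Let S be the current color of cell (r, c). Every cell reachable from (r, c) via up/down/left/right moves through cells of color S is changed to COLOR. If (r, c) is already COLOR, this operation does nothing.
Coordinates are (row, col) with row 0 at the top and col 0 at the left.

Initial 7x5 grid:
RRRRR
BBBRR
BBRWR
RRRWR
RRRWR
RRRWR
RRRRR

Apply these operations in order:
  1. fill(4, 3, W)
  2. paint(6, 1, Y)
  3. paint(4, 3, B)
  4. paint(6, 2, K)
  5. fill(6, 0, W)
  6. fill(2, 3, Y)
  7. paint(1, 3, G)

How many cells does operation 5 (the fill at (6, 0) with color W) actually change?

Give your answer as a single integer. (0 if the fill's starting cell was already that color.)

Answer: 11

Derivation:
After op 1 fill(4,3,W) [0 cells changed]:
RRRRR
BBBRR
BBRWR
RRRWR
RRRWR
RRRWR
RRRRR
After op 2 paint(6,1,Y):
RRRRR
BBBRR
BBRWR
RRRWR
RRRWR
RRRWR
RYRRR
After op 3 paint(4,3,B):
RRRRR
BBBRR
BBRWR
RRRWR
RRRBR
RRRWR
RYRRR
After op 4 paint(6,2,K):
RRRRR
BBBRR
BBRWR
RRRWR
RRRBR
RRRWR
RYKRR
After op 5 fill(6,0,W) [11 cells changed]:
RRRRR
BBBRR
BBWWR
WWWWR
WWWBR
WWWWR
WYKRR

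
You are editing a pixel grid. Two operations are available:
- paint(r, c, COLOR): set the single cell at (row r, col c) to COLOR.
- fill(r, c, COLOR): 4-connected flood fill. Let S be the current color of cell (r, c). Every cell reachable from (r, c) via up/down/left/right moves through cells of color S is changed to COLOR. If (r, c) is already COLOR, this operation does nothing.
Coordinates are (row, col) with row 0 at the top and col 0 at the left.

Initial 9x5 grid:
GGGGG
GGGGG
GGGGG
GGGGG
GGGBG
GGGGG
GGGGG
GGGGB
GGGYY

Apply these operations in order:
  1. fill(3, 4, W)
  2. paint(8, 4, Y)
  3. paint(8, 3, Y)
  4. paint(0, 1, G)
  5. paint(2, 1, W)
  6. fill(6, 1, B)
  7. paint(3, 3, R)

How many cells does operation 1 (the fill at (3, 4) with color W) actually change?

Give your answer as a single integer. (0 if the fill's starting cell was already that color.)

After op 1 fill(3,4,W) [41 cells changed]:
WWWWW
WWWWW
WWWWW
WWWWW
WWWBW
WWWWW
WWWWW
WWWWB
WWWYY

Answer: 41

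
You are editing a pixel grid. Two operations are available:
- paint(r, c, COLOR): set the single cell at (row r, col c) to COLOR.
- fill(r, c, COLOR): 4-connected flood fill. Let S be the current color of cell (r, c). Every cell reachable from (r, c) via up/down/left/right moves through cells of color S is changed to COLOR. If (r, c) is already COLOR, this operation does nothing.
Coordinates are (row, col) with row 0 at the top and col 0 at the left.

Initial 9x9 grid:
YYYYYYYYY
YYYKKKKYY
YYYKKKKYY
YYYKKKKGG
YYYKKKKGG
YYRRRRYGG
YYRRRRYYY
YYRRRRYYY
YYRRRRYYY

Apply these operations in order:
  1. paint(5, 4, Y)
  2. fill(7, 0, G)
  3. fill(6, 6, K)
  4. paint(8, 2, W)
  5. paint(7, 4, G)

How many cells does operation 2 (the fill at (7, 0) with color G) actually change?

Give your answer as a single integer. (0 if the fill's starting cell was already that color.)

Answer: 33

Derivation:
After op 1 paint(5,4,Y):
YYYYYYYYY
YYYKKKKYY
YYYKKKKYY
YYYKKKKGG
YYYKKKKGG
YYRRYRYGG
YYRRRRYYY
YYRRRRYYY
YYRRRRYYY
After op 2 fill(7,0,G) [33 cells changed]:
GGGGGGGGG
GGGKKKKGG
GGGKKKKGG
GGGKKKKGG
GGGKKKKGG
GGRRYRYGG
GGRRRRYYY
GGRRRRYYY
GGRRRRYYY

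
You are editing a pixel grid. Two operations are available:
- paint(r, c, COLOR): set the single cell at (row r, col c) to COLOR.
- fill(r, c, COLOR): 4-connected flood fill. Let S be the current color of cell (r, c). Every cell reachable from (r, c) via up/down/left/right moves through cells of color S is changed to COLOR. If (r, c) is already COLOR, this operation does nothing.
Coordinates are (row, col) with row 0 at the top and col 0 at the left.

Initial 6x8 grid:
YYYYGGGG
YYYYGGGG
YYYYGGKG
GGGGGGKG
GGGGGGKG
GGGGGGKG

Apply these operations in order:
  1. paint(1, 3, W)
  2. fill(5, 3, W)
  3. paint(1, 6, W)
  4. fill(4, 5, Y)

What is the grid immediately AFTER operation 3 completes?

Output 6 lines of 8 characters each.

After op 1 paint(1,3,W):
YYYYGGGG
YYYWGGGG
YYYYGGKG
GGGGGGKG
GGGGGGKG
GGGGGGKG
After op 2 fill(5,3,W) [32 cells changed]:
YYYYWWWW
YYYWWWWW
YYYYWWKW
WWWWWWKW
WWWWWWKW
WWWWWWKW
After op 3 paint(1,6,W):
YYYYWWWW
YYYWWWWW
YYYYWWKW
WWWWWWKW
WWWWWWKW
WWWWWWKW

Answer: YYYYWWWW
YYYWWWWW
YYYYWWKW
WWWWWWKW
WWWWWWKW
WWWWWWKW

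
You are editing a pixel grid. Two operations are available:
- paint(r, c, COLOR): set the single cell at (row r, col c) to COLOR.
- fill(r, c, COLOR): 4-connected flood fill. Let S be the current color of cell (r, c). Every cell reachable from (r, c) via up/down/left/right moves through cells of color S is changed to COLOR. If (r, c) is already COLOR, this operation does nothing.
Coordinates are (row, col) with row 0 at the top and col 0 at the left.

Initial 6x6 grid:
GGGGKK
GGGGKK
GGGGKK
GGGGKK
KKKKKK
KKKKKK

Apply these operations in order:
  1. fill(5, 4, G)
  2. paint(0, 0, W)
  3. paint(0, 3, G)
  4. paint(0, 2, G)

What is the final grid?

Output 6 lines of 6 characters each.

After op 1 fill(5,4,G) [20 cells changed]:
GGGGGG
GGGGGG
GGGGGG
GGGGGG
GGGGGG
GGGGGG
After op 2 paint(0,0,W):
WGGGGG
GGGGGG
GGGGGG
GGGGGG
GGGGGG
GGGGGG
After op 3 paint(0,3,G):
WGGGGG
GGGGGG
GGGGGG
GGGGGG
GGGGGG
GGGGGG
After op 4 paint(0,2,G):
WGGGGG
GGGGGG
GGGGGG
GGGGGG
GGGGGG
GGGGGG

Answer: WGGGGG
GGGGGG
GGGGGG
GGGGGG
GGGGGG
GGGGGG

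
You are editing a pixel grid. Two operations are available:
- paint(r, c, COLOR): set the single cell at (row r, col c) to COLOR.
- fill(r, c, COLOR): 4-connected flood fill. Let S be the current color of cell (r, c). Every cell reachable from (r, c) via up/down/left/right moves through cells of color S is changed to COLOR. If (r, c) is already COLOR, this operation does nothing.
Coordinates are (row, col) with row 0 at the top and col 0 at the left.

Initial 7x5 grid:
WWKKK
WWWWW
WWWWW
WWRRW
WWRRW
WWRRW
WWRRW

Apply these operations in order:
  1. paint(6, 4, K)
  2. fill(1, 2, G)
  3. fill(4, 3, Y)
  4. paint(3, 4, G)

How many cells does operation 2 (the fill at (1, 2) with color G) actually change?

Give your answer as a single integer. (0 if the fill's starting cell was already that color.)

After op 1 paint(6,4,K):
WWKKK
WWWWW
WWWWW
WWRRW
WWRRW
WWRRW
WWRRK
After op 2 fill(1,2,G) [23 cells changed]:
GGKKK
GGGGG
GGGGG
GGRRG
GGRRG
GGRRG
GGRRK

Answer: 23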